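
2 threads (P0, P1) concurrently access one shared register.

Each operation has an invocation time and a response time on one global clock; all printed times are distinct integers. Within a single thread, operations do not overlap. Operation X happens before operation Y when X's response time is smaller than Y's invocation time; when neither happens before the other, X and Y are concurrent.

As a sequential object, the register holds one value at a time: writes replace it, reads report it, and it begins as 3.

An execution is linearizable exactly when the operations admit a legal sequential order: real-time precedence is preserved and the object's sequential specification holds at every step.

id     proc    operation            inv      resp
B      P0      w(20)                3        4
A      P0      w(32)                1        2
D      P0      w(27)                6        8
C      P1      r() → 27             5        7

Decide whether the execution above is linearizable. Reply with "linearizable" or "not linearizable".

linearizable

witness order: A, B, D, C
step 1: A w(32) — value 32
step 2: B w(20) — value 20
step 3: D w(27) — value 27
step 4: C r() → 27 — value 27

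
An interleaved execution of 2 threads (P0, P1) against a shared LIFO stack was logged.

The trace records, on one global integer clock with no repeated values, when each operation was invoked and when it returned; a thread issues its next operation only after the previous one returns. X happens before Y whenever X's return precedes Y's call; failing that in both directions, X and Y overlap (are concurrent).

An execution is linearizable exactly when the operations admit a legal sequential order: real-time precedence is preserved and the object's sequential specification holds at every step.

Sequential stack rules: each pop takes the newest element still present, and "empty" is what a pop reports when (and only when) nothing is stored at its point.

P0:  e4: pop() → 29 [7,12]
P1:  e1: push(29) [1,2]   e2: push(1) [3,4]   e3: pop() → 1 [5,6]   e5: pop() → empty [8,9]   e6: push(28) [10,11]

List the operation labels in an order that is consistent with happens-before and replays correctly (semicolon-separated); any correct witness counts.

e1; e2; e3; e4; e5; e6

1. e1 push(29), leaving stack <29>
2. e2 push(1), leaving stack <29,1>
3. e3 pop() → 1, leaving stack <29>
4. e4 pop() → 29, leaving stack <>
5. e5 pop() → empty, leaving stack <>
6. e6 push(28), leaving stack <28>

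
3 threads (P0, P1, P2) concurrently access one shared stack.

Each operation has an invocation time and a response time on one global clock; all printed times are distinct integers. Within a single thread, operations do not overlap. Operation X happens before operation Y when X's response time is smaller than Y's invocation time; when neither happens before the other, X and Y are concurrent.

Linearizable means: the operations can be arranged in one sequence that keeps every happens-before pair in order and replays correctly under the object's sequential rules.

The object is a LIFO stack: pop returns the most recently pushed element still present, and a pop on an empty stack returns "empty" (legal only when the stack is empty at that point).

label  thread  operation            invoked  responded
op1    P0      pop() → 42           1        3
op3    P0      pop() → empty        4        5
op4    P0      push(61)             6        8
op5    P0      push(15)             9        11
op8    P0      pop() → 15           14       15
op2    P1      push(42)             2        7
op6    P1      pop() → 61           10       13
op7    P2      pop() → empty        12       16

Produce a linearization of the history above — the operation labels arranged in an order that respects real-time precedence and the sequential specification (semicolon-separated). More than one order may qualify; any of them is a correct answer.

step 1: op2 push(42) — stack <42>
step 2: op1 pop() → 42 — stack <>
step 3: op3 pop() → empty — stack <>
step 4: op4 push(61) — stack <61>
step 5: op6 pop() → 61 — stack <>
step 6: op5 push(15) — stack <15>
step 7: op8 pop() → 15 — stack <>
step 8: op7 pop() → empty — stack <>

op2; op1; op3; op4; op6; op5; op8; op7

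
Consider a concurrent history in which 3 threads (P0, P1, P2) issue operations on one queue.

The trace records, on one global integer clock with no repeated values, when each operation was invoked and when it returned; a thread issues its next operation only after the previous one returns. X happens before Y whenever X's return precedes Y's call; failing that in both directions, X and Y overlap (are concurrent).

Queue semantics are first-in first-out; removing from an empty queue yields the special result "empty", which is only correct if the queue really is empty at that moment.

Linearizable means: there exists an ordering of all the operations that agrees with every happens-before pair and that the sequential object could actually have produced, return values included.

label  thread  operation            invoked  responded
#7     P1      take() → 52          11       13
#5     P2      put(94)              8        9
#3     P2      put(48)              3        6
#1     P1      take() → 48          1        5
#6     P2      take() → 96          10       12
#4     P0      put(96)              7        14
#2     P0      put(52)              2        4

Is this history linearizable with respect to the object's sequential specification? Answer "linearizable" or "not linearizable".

one valid linearization: #3, #1, #2, #4, #5, #7, #6
after step 1 (#3 put(48)): queue <48>
after step 2 (#1 take() → 48): queue <>
after step 3 (#2 put(52)): queue <52>
after step 4 (#4 put(96)): queue <52,96>
after step 5 (#5 put(94)): queue <52,96,94>
after step 6 (#7 take() → 52): queue <96,94>
after step 7 (#6 take() → 96): queue <94>

linearizable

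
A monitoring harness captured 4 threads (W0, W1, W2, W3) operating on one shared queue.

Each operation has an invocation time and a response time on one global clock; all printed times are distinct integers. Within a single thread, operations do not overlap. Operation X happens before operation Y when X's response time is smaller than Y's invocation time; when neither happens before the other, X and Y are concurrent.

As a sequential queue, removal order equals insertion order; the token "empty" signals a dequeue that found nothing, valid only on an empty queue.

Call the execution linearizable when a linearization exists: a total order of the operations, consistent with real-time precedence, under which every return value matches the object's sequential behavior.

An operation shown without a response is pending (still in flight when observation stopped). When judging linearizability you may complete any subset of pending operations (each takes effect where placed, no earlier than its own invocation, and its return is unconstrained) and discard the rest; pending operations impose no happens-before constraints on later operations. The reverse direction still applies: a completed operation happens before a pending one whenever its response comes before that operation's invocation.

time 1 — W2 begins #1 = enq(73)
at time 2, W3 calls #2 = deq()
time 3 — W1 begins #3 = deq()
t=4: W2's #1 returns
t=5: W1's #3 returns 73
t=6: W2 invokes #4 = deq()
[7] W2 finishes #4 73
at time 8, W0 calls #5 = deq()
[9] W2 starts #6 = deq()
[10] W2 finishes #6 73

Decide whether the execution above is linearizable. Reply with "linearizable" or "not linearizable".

not linearizable

events 1..6 are fine; event 7 — the response of #4 at time 7 — makes the prefix non-linearizable
3 completed operations, 2 real-time-consistent orders — every queue replay fails
no completion choice of the 1 pending operation (#2) rescues it — every subset was tried
one such order, #1, #3, #4 (pending dropped), breaks at step 3 where #4 deq() → 73 is illegal
one such order, #3, #1, #4 (pending dropped), breaks at step 1 where #3 deq() → 73 is illegal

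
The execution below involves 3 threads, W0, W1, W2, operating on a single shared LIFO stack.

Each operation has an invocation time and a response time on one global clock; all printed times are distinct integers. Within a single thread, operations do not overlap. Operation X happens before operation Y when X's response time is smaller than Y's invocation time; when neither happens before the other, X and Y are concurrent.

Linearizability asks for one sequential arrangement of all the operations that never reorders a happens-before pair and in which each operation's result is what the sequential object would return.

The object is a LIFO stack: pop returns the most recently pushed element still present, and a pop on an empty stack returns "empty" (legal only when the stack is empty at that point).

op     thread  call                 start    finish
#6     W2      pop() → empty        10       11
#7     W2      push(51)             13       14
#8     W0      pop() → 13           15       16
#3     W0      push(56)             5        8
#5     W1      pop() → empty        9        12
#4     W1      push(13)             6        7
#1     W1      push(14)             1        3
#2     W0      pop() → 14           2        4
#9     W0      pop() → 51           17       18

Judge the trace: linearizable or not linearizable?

through event 10 a valid linearization exists; event 11 (#6 responding at time 11) ends that
the 5 completed operations admit 4 real-time orders; each fails the LIFO stack replay
no completion choice of the 1 pending operation (#5) rescues it — every subset was tried
one such order, #1, #2, #3, #4, #6 (pending dropped), breaks at step 5 where #6 pop() → empty is illegal
one such order, #1, #2, #4, #3, #6 (pending dropped), breaks at step 5 where #6 pop() → empty is illegal

not linearizable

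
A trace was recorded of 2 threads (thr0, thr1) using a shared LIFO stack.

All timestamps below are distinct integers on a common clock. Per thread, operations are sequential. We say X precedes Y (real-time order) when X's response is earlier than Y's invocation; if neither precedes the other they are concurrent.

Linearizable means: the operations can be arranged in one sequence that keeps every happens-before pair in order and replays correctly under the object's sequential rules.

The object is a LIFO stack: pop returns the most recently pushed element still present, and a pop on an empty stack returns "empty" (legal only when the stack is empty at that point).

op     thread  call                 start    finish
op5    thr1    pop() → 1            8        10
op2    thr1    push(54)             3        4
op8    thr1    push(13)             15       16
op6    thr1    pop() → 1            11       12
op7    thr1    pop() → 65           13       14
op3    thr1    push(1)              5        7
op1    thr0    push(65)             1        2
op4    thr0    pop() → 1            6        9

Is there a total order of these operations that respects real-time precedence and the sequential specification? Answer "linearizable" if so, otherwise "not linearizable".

not linearizable

prefix check: 1..9 passes, 1..10 fails once op5's time-10 response joins
5 completed operations, 3 real-time-consistent orders — every LIFO stack replay fails
sample order op1, op2, op3, op4, op5 stalls at step 5 — op5 pop() → 1 has no legal effect
sample order op1, op2, op3, op5, op4 stalls at step 5 — op4 pop() → 1 has no legal effect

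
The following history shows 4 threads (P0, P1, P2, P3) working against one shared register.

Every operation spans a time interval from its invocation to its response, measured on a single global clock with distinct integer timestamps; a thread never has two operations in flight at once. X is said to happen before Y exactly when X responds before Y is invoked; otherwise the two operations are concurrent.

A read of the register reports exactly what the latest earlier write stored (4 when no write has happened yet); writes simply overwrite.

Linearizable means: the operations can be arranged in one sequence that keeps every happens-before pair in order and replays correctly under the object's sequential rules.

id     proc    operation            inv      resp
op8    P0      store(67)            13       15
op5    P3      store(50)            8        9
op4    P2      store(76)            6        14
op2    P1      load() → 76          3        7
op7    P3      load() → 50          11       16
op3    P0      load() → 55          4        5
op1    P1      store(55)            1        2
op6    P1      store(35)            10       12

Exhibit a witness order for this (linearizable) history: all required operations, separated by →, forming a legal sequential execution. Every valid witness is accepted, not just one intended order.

op1 → op3 → op4 → op2 → op5 → op7 → op6 → op8

step 1: op1 store(55) — value 55
step 2: op3 load() → 55 — value 55
step 3: op4 store(76) — value 76
step 4: op2 load() → 76 — value 76
step 5: op5 store(50) — value 50
step 6: op7 load() → 50 — value 50
step 7: op6 store(35) — value 35
step 8: op8 store(67) — value 67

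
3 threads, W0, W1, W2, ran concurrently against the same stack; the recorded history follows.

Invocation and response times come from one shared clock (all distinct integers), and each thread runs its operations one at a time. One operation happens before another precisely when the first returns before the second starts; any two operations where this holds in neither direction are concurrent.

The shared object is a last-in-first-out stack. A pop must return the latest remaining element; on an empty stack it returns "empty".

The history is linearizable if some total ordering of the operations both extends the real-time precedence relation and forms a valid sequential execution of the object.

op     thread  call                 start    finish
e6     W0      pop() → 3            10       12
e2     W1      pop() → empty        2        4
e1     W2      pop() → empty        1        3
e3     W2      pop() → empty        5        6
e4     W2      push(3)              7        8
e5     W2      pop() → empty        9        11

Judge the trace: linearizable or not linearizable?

linearizable

a witness: e1, e2, e3, e4, e6, e5
step 1: e1 pop() → empty — stack <>
step 2: e2 pop() → empty — stack <>
step 3: e3 pop() → empty — stack <>
step 4: e4 push(3) — stack <3>
step 5: e6 pop() → 3 — stack <>
step 6: e5 pop() → empty — stack <>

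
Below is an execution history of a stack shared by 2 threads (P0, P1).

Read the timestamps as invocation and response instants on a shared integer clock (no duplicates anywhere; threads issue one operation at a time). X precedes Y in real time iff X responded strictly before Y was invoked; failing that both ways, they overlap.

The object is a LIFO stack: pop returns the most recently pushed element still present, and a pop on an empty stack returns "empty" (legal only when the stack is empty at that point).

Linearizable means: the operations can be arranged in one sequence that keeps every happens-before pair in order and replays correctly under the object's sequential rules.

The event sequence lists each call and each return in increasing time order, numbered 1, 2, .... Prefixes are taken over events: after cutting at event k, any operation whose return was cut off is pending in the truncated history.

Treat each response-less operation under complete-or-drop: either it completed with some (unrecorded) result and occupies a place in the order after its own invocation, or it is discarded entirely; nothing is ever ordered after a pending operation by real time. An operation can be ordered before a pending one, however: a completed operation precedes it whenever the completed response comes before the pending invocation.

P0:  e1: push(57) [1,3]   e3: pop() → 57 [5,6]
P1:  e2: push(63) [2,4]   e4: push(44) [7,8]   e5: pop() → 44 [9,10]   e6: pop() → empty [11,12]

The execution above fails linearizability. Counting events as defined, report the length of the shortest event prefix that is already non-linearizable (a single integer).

12

a valid linearization of events 1..11 exists, for instance e2, e1, e3, e4, e5:
step 1: e2 push(63) — stack <63>
step 2: e1 push(57) — stack <63,57>
step 3: e3 pop() → 57 — stack <63>
step 4: e4 push(44) — stack <63,44>
step 5: e5 pop() → 44 — stack <63>
include event 12 — e6 responding at 12 — and every candidate order breaks
e.g. e1, e2, e3, e4, e5, e6: illegal at step 3, since e3 pop() → 57 cannot apply there
e.g. e2, e1, e3, e4, e5, e6: illegal at step 6, since e6 pop() → empty cannot apply there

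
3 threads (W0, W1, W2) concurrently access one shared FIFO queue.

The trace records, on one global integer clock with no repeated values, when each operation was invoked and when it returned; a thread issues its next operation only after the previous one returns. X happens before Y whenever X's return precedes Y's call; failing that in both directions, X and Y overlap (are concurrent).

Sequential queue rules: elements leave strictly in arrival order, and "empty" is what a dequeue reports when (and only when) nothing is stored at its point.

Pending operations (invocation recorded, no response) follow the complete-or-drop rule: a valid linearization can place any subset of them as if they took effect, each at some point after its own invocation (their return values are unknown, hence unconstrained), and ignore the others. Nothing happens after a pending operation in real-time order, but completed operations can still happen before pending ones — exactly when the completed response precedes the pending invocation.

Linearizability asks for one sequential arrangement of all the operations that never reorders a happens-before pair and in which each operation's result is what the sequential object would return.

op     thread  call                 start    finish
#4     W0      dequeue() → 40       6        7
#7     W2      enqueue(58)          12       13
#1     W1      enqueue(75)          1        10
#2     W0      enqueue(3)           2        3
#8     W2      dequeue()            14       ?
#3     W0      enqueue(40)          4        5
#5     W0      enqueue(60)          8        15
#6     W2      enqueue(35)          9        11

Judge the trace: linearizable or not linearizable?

not linearizable

prefix check: 1..6 passes, 1..7 fails once #4's time-7 response joins
exhaustive check: the 3 completed FIFO queue ops admit one real-time order; illegal
every completion of the 1 pending operation (#1) was checked; none linearizes
sample order #2, #3, #4 (pending dropped) stalls at step 3 — #4 dequeue() → 40 has no legal effect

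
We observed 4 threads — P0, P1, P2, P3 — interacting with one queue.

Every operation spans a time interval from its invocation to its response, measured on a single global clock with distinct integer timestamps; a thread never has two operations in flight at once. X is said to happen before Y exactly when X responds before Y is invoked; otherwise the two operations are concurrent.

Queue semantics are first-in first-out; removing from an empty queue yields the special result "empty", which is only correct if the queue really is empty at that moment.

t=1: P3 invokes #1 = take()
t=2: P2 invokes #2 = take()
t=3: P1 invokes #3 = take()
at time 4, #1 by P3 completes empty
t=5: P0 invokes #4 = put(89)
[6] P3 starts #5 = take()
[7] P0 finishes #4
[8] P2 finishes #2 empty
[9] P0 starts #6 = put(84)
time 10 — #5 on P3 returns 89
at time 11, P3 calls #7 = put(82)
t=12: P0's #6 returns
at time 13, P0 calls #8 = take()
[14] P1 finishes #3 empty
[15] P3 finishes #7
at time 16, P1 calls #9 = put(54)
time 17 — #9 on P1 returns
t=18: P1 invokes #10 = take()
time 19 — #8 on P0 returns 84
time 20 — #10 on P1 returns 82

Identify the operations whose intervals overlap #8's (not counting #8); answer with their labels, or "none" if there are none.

#10, #3, #7, #9

#8 spans [13,19]; an op avoiding the whole window 13..19 is ordered, any other is concurrent
#1 [1,4]: before
#2 [2,8]: before
#3 [3,14]: concurrent
#4 [5,7]: before
#5 [6,10]: before
#6 [9,12]: before
#7 [11,15]: concurrent
#9 [16,17]: concurrent
#10 [18,20]: concurrent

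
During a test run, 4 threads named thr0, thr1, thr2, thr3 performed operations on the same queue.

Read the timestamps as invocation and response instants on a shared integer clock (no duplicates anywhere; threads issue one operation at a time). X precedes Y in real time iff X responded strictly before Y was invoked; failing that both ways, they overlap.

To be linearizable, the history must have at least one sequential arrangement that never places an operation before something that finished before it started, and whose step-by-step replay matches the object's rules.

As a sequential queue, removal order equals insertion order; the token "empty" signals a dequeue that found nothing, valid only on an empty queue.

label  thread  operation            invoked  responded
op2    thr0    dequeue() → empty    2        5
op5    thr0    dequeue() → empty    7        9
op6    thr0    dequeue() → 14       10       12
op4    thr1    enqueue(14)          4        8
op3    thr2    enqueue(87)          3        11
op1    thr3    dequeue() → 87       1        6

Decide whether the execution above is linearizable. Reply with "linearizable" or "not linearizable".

a witness: op2, op3, op1, op5, op4, op6
1. op2 dequeue() → empty, leaving queue <>
2. op3 enqueue(87), leaving queue <87>
3. op1 dequeue() → 87, leaving queue <>
4. op5 dequeue() → empty, leaving queue <>
5. op4 enqueue(14), leaving queue <14>
6. op6 dequeue() → 14, leaving queue <>

linearizable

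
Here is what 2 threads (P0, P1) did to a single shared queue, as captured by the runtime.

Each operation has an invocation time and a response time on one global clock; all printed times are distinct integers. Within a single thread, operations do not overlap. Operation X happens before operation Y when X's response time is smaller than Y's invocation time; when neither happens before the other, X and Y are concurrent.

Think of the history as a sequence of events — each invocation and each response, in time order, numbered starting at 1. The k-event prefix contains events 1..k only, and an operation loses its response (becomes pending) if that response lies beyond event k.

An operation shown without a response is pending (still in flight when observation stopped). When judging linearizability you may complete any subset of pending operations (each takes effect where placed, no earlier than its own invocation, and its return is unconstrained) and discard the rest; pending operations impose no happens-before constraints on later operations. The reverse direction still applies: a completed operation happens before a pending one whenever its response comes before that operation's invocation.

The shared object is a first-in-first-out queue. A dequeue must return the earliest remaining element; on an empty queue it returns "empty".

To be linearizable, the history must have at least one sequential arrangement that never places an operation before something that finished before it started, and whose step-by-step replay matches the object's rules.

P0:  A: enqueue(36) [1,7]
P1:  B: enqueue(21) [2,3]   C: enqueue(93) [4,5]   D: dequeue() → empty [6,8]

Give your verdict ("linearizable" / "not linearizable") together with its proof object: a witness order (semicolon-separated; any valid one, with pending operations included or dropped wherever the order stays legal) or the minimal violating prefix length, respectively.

not linearizable — minimal violating prefix: 8 events

the violation lands at event 8, D's response at time 8: events 1..7 linearize, events 1..8 do not
checked exhaustively: 4 real-time-consistent orders of 4 completed operations, zero legal queue replays
take A, B, C, D: step 4 already fails, because D dequeue() → empty cannot occur there
take B, A, C, D: step 4 already fails, because D dequeue() → empty cannot occur there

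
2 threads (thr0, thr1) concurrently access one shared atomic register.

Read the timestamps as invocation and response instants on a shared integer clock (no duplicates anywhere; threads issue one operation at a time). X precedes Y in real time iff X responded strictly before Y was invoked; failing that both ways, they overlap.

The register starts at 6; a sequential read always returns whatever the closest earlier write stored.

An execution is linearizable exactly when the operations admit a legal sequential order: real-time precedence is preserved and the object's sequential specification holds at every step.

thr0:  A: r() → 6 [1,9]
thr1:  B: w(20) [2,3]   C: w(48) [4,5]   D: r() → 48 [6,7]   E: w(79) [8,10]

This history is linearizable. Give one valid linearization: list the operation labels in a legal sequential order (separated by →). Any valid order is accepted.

step 1: A r() → 6 — value 6
step 2: B w(20) — value 20
step 3: C w(48) — value 48
step 4: D r() → 48 — value 48
step 5: E w(79) — value 79

A → B → C → D → E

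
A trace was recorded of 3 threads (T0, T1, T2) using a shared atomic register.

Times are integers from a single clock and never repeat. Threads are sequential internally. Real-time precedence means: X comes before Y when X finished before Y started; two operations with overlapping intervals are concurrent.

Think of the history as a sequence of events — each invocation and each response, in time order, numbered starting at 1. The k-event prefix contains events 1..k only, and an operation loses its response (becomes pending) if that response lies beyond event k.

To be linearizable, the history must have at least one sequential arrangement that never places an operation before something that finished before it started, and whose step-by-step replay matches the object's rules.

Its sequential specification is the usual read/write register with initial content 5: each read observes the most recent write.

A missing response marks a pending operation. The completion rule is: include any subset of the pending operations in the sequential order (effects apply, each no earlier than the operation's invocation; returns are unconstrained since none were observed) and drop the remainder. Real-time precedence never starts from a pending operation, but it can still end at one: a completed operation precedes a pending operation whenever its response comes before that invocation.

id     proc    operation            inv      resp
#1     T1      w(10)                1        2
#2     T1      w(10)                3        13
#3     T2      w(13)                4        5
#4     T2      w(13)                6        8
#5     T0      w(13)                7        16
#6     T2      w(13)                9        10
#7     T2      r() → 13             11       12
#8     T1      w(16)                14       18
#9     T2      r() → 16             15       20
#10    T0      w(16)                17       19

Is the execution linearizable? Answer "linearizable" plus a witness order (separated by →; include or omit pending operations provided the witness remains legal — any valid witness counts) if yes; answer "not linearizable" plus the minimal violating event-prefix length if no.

after step 1 (#1 w(10)): value 10
after step 2 (#2 w(10)): value 10
after step 3 (#3 w(13)): value 13
after step 4 (#4 w(13)): value 13
after step 5 (#5 w(13)): value 13
after step 6 (#6 w(13)): value 13
after step 7 (#7 r() → 13): value 13
after step 8 (#8 w(16)): value 16
after step 9 (#9 r() → 16): value 16
after step 10 (#10 w(16)): value 16

linearizable — witness: #1 → #2 → #3 → #4 → #5 → #6 → #7 → #8 → #9 → #10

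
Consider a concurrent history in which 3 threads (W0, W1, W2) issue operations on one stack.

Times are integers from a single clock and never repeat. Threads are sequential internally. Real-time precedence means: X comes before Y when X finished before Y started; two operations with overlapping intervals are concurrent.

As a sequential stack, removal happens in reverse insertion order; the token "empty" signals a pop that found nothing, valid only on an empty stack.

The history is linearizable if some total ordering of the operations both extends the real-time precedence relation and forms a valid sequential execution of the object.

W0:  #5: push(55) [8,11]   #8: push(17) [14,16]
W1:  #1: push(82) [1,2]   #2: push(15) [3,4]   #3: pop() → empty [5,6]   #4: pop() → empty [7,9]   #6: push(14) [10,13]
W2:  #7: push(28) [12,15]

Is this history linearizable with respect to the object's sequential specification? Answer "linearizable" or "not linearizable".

not linearizable

already the first 6 events (up to #3's response at time 6) admit no linearization; the first 5 still do
a single order respects real time; the 3 completed stack operations fail replay along it
one such order, #1, #2, #3, breaks at step 3 where #3 pop() → empty is illegal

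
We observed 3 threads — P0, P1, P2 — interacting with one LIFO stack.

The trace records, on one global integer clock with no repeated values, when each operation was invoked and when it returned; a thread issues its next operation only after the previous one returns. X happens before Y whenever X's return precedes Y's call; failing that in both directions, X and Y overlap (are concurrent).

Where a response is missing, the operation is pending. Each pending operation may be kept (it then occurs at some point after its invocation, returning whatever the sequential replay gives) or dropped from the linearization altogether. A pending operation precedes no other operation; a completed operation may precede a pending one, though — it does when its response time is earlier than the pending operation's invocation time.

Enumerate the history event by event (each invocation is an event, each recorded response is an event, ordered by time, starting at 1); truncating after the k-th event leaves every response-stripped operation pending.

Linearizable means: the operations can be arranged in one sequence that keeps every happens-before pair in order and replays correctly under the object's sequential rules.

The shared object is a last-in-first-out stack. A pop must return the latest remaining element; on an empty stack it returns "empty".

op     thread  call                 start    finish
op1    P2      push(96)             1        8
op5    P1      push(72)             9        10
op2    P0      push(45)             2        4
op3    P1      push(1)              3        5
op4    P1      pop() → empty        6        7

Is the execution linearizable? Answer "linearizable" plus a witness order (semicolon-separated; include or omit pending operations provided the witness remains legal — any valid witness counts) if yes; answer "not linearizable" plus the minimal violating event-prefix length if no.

not linearizable — minimal violating prefix: 7 events

through event 6 a valid linearization exists; event 7 (op4 responding at time 7) ends that
no legal order exists: 2 real-time-consistent candidates over 3 completed LIFO stack operations, all rejected
every completion of the 1 pending operation (op1) was checked; none linearizes
sample order op2, op3, op4 (pending dropped) stalls at step 3 — op4 pop() → empty has no legal effect
sample order op3, op2, op4 (pending dropped) stalls at step 3 — op4 pop() → empty has no legal effect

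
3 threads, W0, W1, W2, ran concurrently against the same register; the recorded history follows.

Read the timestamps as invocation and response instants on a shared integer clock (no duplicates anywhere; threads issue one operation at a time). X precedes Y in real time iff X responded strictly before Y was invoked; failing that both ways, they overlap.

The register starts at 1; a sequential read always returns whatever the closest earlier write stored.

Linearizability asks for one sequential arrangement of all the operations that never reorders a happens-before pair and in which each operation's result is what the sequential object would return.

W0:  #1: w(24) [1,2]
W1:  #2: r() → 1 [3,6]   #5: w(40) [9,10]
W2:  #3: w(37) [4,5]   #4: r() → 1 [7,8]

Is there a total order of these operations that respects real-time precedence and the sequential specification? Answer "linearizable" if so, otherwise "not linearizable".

through event 5 a valid linearization exists; event 6 (#2 responding at time 6) ends that
2 orders of the 3 completed register ops respect real time; none is legal
e.g. #1, #2, #3: illegal at step 2, since #2 r() → 1 cannot apply there
e.g. #1, #3, #2: illegal at step 3, since #2 r() → 1 cannot apply there

not linearizable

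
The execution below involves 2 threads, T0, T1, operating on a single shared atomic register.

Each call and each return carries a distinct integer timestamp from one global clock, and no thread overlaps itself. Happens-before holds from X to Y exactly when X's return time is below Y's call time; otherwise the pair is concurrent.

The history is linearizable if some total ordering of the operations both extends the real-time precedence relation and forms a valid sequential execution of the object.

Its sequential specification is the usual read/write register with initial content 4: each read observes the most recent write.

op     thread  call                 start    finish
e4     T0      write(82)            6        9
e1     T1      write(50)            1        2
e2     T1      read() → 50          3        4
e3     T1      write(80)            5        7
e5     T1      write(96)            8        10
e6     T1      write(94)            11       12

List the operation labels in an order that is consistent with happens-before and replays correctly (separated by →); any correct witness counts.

1. e1 write(50), leaving value 50
2. e2 read() → 50, leaving value 50
3. e3 write(80), leaving value 80
4. e4 write(82), leaving value 82
5. e5 write(96), leaving value 96
6. e6 write(94), leaving value 94

e1 → e2 → e3 → e4 → e5 → e6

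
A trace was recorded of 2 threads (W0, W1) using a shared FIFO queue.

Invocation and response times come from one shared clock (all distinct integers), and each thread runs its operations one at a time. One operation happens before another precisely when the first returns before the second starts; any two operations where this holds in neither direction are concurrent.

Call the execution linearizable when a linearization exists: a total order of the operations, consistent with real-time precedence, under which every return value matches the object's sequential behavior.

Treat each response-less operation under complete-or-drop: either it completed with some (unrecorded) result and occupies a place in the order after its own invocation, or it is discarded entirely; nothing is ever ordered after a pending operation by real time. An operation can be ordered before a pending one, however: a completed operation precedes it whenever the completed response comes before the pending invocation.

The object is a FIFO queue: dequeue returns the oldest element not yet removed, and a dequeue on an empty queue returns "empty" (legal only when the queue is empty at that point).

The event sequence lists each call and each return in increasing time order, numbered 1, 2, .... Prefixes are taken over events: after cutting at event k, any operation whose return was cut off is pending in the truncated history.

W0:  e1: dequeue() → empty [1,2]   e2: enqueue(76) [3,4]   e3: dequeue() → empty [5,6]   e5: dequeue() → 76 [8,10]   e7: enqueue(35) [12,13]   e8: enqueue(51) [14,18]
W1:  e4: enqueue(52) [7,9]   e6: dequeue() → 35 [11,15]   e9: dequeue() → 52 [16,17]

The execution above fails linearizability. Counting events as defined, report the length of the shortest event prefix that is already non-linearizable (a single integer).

events 1..5 are linearizable, e.g. via e1, e2:
1. e1 dequeue() → empty, leaving queue <>
2. e2 enqueue(76), leaving queue <76>
once event 6 joins (e3's response, time 6), exhaustive search finds no witness
e.g. e1, e2, e3: illegal at step 3, since e3 dequeue() → empty cannot apply there

6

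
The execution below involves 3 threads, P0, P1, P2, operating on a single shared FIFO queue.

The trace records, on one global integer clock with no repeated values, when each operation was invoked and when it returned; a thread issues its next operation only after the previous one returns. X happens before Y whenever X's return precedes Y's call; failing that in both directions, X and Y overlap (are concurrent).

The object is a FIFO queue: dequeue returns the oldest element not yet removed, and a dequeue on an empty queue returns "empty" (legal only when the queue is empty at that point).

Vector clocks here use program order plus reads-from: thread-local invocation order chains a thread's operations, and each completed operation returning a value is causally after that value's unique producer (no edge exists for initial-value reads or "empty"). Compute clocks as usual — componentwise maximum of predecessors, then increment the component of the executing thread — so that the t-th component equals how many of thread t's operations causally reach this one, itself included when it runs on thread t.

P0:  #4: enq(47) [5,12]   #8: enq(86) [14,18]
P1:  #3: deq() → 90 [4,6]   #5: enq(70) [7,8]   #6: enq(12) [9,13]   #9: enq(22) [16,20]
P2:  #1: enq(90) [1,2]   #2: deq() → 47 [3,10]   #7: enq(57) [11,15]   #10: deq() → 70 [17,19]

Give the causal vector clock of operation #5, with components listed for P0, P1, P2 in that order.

invoked at 1, #1 has no predecessors; its own P2 bump gives (0, 0, 1)
invoked at 5, #4 has no predecessors; its own P0 bump gives (1, 0, 0)
#3, invoked 4, takes VC(#1)=(0, 0, 1) under max, adds 1 for P1 → (0, 1, 1)
#8, invoked 14, takes VC(#4)=(1, 0, 0) under max, adds 1 for P0 → (2, 0, 0)
#5, invoked 7, takes VC(#3)=(0, 1, 1) under max, adds 1 for P1 → (0, 2, 1)
#2, invoked 3, takes VC(#1)=(0, 0, 1), VC(#4)=(1, 0, 0) under max, adds 1 for P2 → (1, 0, 2)
#6, invoked 9, takes VC(#5)=(0, 2, 1) under max, adds 1 for P1 → (0, 3, 1)
#7, invoked 11, takes VC(#2)=(1, 0, 2) under max, adds 1 for P2 → (1, 0, 3)
#9, invoked 16, takes VC(#6)=(0, 3, 1) under max, adds 1 for P1 → (0, 4, 1)
#10, invoked 17, takes VC(#5)=(0, 2, 1), VC(#7)=(1, 0, 3) under max, adds 1 for P2 → (1, 2, 4)
target: VC(#5) = (0, 2, 1)

(0, 2, 1)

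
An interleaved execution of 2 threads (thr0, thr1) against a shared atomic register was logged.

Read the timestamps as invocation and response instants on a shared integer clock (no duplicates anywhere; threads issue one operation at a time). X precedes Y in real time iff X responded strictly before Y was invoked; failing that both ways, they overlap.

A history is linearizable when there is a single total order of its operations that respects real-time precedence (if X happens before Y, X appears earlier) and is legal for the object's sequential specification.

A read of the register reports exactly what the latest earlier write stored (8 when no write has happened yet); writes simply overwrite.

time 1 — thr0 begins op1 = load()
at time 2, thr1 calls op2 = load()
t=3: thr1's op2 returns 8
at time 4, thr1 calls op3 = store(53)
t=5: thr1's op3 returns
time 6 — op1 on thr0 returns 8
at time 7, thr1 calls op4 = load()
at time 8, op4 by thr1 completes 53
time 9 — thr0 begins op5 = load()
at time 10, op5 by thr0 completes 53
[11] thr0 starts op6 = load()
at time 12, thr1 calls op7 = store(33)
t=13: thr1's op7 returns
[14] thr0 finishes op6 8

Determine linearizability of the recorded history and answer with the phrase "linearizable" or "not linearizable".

already the first 14 events (up to op6's response at time 14) admit no linearization; the first 13 still do
checked exhaustively: 6 real-time-consistent orders of 7 completed operations, zero legal atomic register replays
for example op1, op2, op3, op4, op5, op6, op7 fails at step 6: op6 load() → 8 is not legal there
for example op1, op2, op3, op4, op5, op7, op6 fails at step 7: op6 load() → 8 is not legal there

not linearizable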